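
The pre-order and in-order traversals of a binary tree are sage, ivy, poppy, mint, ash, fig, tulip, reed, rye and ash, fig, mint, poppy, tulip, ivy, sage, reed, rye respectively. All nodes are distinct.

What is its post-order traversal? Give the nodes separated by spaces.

fig ash mint tulip poppy ivy rye reed sage

The first element of pre-order is the root; it splits in-order into left and right subtrees.
Root sage: left subtree has 6 nodes {ash, fig, mint, poppy, tulip, ivy}, right has 2 {reed, rye}.
  Root ivy: left subtree has 5 nodes {ash, fig, mint, poppy, tulip}, right has 0 { }.
    Root poppy: left subtree has 3 nodes {ash, fig, mint}, right has 1 {tulip}.
      Root mint: left subtree has 2 nodes {ash, fig}, right has 0 { }.
        Root ash: left subtree has 0 nodes { }, right has 1 {fig}.
  Root reed: left subtree has 0 nodes { }, right has 1 {rye}.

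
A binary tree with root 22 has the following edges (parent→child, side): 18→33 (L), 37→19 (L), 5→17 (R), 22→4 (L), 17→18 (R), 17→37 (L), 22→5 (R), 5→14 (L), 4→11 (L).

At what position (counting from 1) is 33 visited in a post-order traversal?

6

Post-order visits the left subtree, then the right subtree, then the node.
At 22: go left to 4.
  At 4: go left to 11.
    11 is a leaf — visit 11.
  At 4: no right child.
  Visit 4.
At 22: go right to 5.
  At 5: go left to 14.
    14 is a leaf — visit 14.
  At 5: go right to 17.
    At 17: go left to 37.
      At 37: go left to 19.
        19 is a leaf — visit 19.
      At 37: no right child.
      Visit 37.
    At 17: go right to 18.
      At 18: go left to 33.
        33 is a leaf — visit 33.
      At 18: no right child.
      Visit 18.
    Visit 17.
  Visit 5.
Visit 22.
Full post-order sequence: 11, 4, 14, 19, 37, 33, 18, 17, 5, 22.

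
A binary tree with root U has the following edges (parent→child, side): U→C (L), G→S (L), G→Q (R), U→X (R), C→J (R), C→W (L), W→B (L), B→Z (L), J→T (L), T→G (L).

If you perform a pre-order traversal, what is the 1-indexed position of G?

8

Pre-order visits the node, then its left subtree, then its right subtree.
Visit U.
At U: go left to C.
  Visit C.
  At C: go left to W.
    Visit W.
    At W: go left to B.
      Visit B.
      At B: go left to Z.
        Z is a leaf — visit Z.
      At B: no right child.
    At W: no right child.
  At C: go right to J.
    Visit J.
    At J: go left to T.
      Visit T.
      At T: go left to G.
        Visit G.
        At G: go left to S.
          S is a leaf — visit S.
        At G: go right to Q.
          Q is a leaf — visit Q.
      At T: no right child.
    At J: no right child.
At U: go right to X.
  X is a leaf — visit X.
Full pre-order sequence: U, C, W, B, Z, J, T, G, S, Q, X.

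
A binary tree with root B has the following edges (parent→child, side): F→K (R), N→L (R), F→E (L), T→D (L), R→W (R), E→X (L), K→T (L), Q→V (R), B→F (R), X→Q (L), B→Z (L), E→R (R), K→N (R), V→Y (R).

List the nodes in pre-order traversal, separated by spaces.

B Z F E X Q V Y R W K T D N L

Pre-order visits the node, then its left subtree, then its right subtree.
Visit B.
At B: go left to Z.
  Z is a leaf — visit Z.
At B: go right to F.
  Visit F.
  At F: go left to E.
    Visit E.
    At E: go left to X.
      Visit X.
      At X: go left to Q.
        Visit Q.
        At Q: no left child.
        At Q: go right to V.
          Visit V.
          At V: no left child.
          At V: go right to Y.
            Y is a leaf — visit Y.
      At X: no right child.
    At E: go right to R.
      Visit R.
      At R: no left child.
      At R: go right to W.
        W is a leaf — visit W.
  At F: go right to K.
    Visit K.
    At K: go left to T.
      Visit T.
      At T: go left to D.
        D is a leaf — visit D.
      At T: no right child.
    At K: go right to N.
      Visit N.
      At N: no left child.
      At N: go right to L.
        L is a leaf — visit L.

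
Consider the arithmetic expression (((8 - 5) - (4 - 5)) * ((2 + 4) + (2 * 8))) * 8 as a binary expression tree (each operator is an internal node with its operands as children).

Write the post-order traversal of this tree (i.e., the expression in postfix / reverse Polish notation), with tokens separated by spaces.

Post-order on an expression tree gives postfix notation: for each operator, emit left operand, right operand, then the operator.

8 5 - 4 5 - - 2 4 + 2 8 * + * 8 *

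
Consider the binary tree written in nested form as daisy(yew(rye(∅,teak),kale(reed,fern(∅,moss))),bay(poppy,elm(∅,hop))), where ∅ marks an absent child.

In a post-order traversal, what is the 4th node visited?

Post-order visits the left subtree, then the right subtree, then the node.
At daisy: go left to yew.
  At yew: go left to rye.
    At rye: no left child.
    At rye: go right to teak.
      teak is a leaf — visit teak.
    Visit rye.
  At yew: go right to kale.
    At kale: go left to reed.
      reed is a leaf — visit reed.
    At kale: go right to fern.
      At fern: no left child.
      At fern: go right to moss.
        moss is a leaf — visit moss.
      Visit fern.
    Visit kale.
  Visit yew.
At daisy: go right to bay.
  At bay: go left to poppy.
    poppy is a leaf — visit poppy.
  At bay: go right to elm.
    At elm: no left child.
    At elm: go right to hop.
      hop is a leaf — visit hop.
    Visit elm.
  Visit bay.
Visit daisy.
Full post-order sequence: teak, rye, reed, moss, fern, kale, yew, poppy, hop, elm, bay, daisy.

moss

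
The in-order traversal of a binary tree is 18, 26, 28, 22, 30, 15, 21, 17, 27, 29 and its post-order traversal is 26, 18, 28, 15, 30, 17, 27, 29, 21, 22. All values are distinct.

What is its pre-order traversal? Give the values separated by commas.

The last element of post-order is the root; it splits in-order into left and right subtrees.
Root 22: left subtree has 3 nodes {18, 26, 28}, right has 6 {30, 15, 21, 17, 27, 29}.
  Root 28: left subtree has 2 nodes {18, 26}, right has 0 { }.
    Root 18: left subtree has 0 nodes { }, right has 1 {26}.
  Root 21: left subtree has 2 nodes {30, 15}, right has 3 {17, 27, 29}.
    Root 30: left subtree has 0 nodes { }, right has 1 {15}.
    Root 29: left subtree has 2 nodes {17, 27}, right has 0 { }.
      Root 27: left subtree has 1 node {17}, right has 0 { }.

22, 28, 18, 26, 21, 30, 15, 29, 27, 17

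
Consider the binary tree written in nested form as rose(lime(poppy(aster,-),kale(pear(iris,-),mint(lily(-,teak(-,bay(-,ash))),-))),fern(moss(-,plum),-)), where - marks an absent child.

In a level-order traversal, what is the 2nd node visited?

Level-order visits nodes level by level from the root, left to right within each level.
Level 0: rose
Level 1: lime, fern
Level 2: poppy, kale, moss
Level 3: aster, pear, mint, plum
Level 4: iris, lily
Level 5: teak
Level 6: bay
Level 7: ash
Full level-order sequence: rose, lime, fern, poppy, kale, moss, aster, pear, mint, plum, iris, lily, teak, bay, ash.

lime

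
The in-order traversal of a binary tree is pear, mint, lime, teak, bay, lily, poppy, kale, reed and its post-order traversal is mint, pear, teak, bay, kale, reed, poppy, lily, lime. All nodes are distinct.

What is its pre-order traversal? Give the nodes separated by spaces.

The last element of post-order is the root; it splits in-order into left and right subtrees.
Root lime: left subtree has 2 nodes {pear, mint}, right has 6 {teak, bay, lily, poppy, kale, reed}.
  Root pear: left subtree has 0 nodes { }, right has 1 {mint}.
  Root lily: left subtree has 2 nodes {teak, bay}, right has 3 {poppy, kale, reed}.
    Root bay: left subtree has 1 node {teak}, right has 0 { }.
    Root poppy: left subtree has 0 nodes { }, right has 2 {kale, reed}.
      Root reed: left subtree has 1 node {kale}, right has 0 { }.

lime pear mint lily bay teak poppy reed kale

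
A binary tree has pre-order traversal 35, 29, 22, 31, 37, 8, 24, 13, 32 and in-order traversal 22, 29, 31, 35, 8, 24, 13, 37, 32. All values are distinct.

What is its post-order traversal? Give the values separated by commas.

The first element of pre-order is the root; it splits in-order into left and right subtrees.
Root 35: left subtree has 3 nodes {22, 29, 31}, right has 5 {8, 24, 13, 37, 32}.
  Root 29: left subtree has 1 node {22}, right has 1 {31}.
  Root 37: left subtree has 3 nodes {8, 24, 13}, right has 1 {32}.
    Root 8: left subtree has 0 nodes { }, right has 2 {24, 13}.
      Root 24: left subtree has 0 nodes { }, right has 1 {13}.

22, 31, 29, 13, 24, 8, 32, 37, 35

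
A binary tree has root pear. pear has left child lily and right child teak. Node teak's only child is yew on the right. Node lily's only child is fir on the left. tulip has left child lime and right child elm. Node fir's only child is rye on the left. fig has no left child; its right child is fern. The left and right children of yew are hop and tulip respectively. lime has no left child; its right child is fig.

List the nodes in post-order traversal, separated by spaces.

rye fir lily hop fern fig lime elm tulip yew teak pear

Post-order visits the left subtree, then the right subtree, then the node.
At pear: go left to lily.
  At lily: go left to fir.
    At fir: go left to rye.
      rye is a leaf — visit rye.
    At fir: no right child.
    Visit fir.
  At lily: no right child.
  Visit lily.
At pear: go right to teak.
  At teak: no left child.
  At teak: go right to yew.
    At yew: go left to hop.
      hop is a leaf — visit hop.
    At yew: go right to tulip.
      At tulip: go left to lime.
        At lime: no left child.
        At lime: go right to fig.
          At fig: no left child.
          At fig: go right to fern.
            fern is a leaf — visit fern.
          Visit fig.
        Visit lime.
      At tulip: go right to elm.
        elm is a leaf — visit elm.
      Visit tulip.
    Visit yew.
  Visit teak.
Visit pear.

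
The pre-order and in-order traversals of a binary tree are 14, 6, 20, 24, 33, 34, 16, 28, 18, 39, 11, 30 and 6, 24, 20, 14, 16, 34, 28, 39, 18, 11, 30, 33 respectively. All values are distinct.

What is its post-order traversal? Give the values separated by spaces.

The first element of pre-order is the root; it splits in-order into left and right subtrees.
Root 14: left subtree has 3 nodes {6, 24, 20}, right has 8 {16, 34, 28, 39, 18, 11, 30, 33}.
  Root 6: left subtree has 0 nodes { }, right has 2 {24, 20}.
    Root 20: left subtree has 1 node {24}, right has 0 { }.
  Root 33: left subtree has 7 nodes {16, 34, 28, 39, 18, 11, 30}, right has 0 { }.
    Root 34: left subtree has 1 node {16}, right has 5 {28, 39, 18, 11, 30}.
      Root 28: left subtree has 0 nodes { }, right has 4 {39, 18, 11, 30}.
        Root 18: left subtree has 1 node {39}, right has 2 {11, 30}.
          Root 11: left subtree has 0 nodes { }, right has 1 {30}.

24 20 6 16 39 30 11 18 28 34 33 14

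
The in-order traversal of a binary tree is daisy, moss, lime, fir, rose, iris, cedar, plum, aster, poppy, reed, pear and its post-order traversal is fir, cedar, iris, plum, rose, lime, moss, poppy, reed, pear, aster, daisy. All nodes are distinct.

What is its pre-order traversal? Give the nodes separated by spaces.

daisy aster moss lime rose fir plum iris cedar pear reed poppy

The last element of post-order is the root; it splits in-order into left and right subtrees.
Root daisy: left subtree has 0 nodes { }, right has 11 {moss, lime, fir, rose, iris, cedar, plum, aster, poppy, reed, pear}.
  Root aster: left subtree has 7 nodes {moss, lime, fir, rose, iris, cedar, plum}, right has 3 {poppy, reed, pear}.
    Root moss: left subtree has 0 nodes { }, right has 6 {lime, fir, rose, iris, cedar, plum}.
      Root lime: left subtree has 0 nodes { }, right has 5 {fir, rose, iris, cedar, plum}.
        Root rose: left subtree has 1 node {fir}, right has 3 {iris, cedar, plum}.
          Root plum: left subtree has 2 nodes {iris, cedar}, right has 0 { }.
            Root iris: left subtree has 0 nodes { }, right has 1 {cedar}.
    Root pear: left subtree has 2 nodes {poppy, reed}, right has 0 { }.
      Root reed: left subtree has 1 node {poppy}, right has 0 { }.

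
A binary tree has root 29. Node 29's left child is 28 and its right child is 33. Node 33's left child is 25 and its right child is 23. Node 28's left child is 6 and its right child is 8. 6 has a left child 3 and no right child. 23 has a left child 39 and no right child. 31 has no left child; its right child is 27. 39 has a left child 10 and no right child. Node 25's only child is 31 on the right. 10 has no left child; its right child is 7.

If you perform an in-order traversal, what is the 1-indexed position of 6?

In-order visits the left subtree, then the node, then the right subtree.
At 29: go left to 28.
  At 28: go left to 6.
    At 6: go left to 3.
      3 is a leaf — visit 3.
    Visit 6.
    At 6: no right child.
  Visit 28.
  At 28: go right to 8.
    8 is a leaf — visit 8.
Visit 29.
At 29: go right to 33.
  At 33: go left to 25.
    At 25: no left child.
    Visit 25.
    At 25: go right to 31.
      At 31: no left child.
      Visit 31.
      At 31: go right to 27.
        27 is a leaf — visit 27.
  Visit 33.
  At 33: go right to 23.
    At 23: go left to 39.
      At 39: go left to 10.
        At 10: no left child.
        Visit 10.
        At 10: go right to 7.
          7 is a leaf — visit 7.
      Visit 39.
      At 39: no right child.
    Visit 23.
    At 23: no right child.
Full in-order sequence: 3, 6, 28, 8, 29, 25, 31, 27, 33, 10, 7, 39, 23.

2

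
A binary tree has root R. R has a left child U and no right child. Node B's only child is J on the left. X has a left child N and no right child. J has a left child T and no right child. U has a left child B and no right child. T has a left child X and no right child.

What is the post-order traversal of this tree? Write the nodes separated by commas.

N, X, T, J, B, U, R

Post-order visits the left subtree, then the right subtree, then the node.
At R: go left to U.
  At U: go left to B.
    At B: go left to J.
      At J: go left to T.
        At T: go left to X.
          At X: go left to N.
            N is a leaf — visit N.
          At X: no right child.
          Visit X.
        At T: no right child.
        Visit T.
      At J: no right child.
      Visit J.
    At B: no right child.
    Visit B.
  At U: no right child.
  Visit U.
At R: no right child.
Visit R.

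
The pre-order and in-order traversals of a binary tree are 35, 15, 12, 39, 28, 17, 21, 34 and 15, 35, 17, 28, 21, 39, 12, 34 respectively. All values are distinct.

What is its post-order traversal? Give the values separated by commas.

The first element of pre-order is the root; it splits in-order into left and right subtrees.
Root 35: left subtree has 1 node {15}, right has 6 {17, 28, 21, 39, 12, 34}.
  Root 12: left subtree has 4 nodes {17, 28, 21, 39}, right has 1 {34}.
    Root 39: left subtree has 3 nodes {17, 28, 21}, right has 0 { }.
      Root 28: left subtree has 1 node {17}, right has 1 {21}.

15, 17, 21, 28, 39, 34, 12, 35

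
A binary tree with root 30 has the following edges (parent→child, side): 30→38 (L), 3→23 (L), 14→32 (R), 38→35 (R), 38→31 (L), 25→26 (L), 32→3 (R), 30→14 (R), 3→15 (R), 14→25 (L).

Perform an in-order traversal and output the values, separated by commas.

In-order visits the left subtree, then the node, then the right subtree.
At 30: go left to 38.
  At 38: go left to 31.
    31 is a leaf — visit 31.
  Visit 38.
  At 38: go right to 35.
    35 is a leaf — visit 35.
Visit 30.
At 30: go right to 14.
  At 14: go left to 25.
    At 25: go left to 26.
      26 is a leaf — visit 26.
    Visit 25.
    At 25: no right child.
  Visit 14.
  At 14: go right to 32.
    At 32: no left child.
    Visit 32.
    At 32: go right to 3.
      At 3: go left to 23.
        23 is a leaf — visit 23.
      Visit 3.
      At 3: go right to 15.
        15 is a leaf — visit 15.

31, 38, 35, 30, 26, 25, 14, 32, 23, 3, 15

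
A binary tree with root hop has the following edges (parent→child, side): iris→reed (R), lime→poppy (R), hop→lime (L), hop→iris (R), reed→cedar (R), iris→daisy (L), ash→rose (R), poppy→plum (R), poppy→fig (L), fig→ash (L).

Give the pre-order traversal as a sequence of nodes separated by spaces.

Pre-order visits the node, then its left subtree, then its right subtree.
Visit hop.
At hop: go left to lime.
  Visit lime.
  At lime: no left child.
  At lime: go right to poppy.
    Visit poppy.
    At poppy: go left to fig.
      Visit fig.
      At fig: go left to ash.
        Visit ash.
        At ash: no left child.
        At ash: go right to rose.
          rose is a leaf — visit rose.
      At fig: no right child.
    At poppy: go right to plum.
      plum is a leaf — visit plum.
At hop: go right to iris.
  Visit iris.
  At iris: go left to daisy.
    daisy is a leaf — visit daisy.
  At iris: go right to reed.
    Visit reed.
    At reed: no left child.
    At reed: go right to cedar.
      cedar is a leaf — visit cedar.

hop lime poppy fig ash rose plum iris daisy reed cedar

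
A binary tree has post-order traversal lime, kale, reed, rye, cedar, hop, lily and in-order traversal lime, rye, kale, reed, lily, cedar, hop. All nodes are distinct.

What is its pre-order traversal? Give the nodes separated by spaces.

The last element of post-order is the root; it splits in-order into left and right subtrees.
Root lily: left subtree has 4 nodes {lime, rye, kale, reed}, right has 2 {cedar, hop}.
  Root rye: left subtree has 1 node {lime}, right has 2 {kale, reed}.
    Root reed: left subtree has 1 node {kale}, right has 0 { }.
  Root hop: left subtree has 1 node {cedar}, right has 0 { }.

lily rye lime reed kale hop cedar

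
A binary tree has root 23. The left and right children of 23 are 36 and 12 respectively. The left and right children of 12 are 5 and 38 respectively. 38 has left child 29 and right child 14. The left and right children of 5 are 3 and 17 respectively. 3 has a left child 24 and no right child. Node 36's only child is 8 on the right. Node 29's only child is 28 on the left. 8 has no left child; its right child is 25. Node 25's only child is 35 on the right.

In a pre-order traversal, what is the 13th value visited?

Pre-order visits the node, then its left subtree, then its right subtree.
Visit 23.
At 23: go left to 36.
  Visit 36.
  At 36: no left child.
  At 36: go right to 8.
    Visit 8.
    At 8: no left child.
    At 8: go right to 25.
      Visit 25.
      At 25: no left child.
      At 25: go right to 35.
        35 is a leaf — visit 35.
At 23: go right to 12.
  Visit 12.
  At 12: go left to 5.
    Visit 5.
    At 5: go left to 3.
      Visit 3.
      At 3: go left to 24.
        24 is a leaf — visit 24.
      At 3: no right child.
    At 5: go right to 17.
      17 is a leaf — visit 17.
  At 12: go right to 38.
    Visit 38.
    At 38: go left to 29.
      Visit 29.
      At 29: go left to 28.
        28 is a leaf — visit 28.
      At 29: no right child.
    At 38: go right to 14.
      14 is a leaf — visit 14.
Full pre-order sequence: 23, 36, 8, 25, 35, 12, 5, 3, 24, 17, 38, 29, 28, 14.

28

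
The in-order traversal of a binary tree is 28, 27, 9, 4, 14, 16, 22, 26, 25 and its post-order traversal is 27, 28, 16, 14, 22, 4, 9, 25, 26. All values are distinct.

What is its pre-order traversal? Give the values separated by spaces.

26 9 28 27 4 22 14 16 25

The last element of post-order is the root; it splits in-order into left and right subtrees.
Root 26: left subtree has 7 nodes {28, 27, 9, 4, 14, 16, 22}, right has 1 {25}.
  Root 9: left subtree has 2 nodes {28, 27}, right has 4 {4, 14, 16, 22}.
    Root 28: left subtree has 0 nodes { }, right has 1 {27}.
    Root 4: left subtree has 0 nodes { }, right has 3 {14, 16, 22}.
      Root 22: left subtree has 2 nodes {14, 16}, right has 0 { }.
        Root 14: left subtree has 0 nodes { }, right has 1 {16}.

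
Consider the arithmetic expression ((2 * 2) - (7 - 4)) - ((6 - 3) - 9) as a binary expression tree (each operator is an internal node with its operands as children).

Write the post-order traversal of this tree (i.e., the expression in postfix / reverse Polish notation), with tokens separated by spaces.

2 2 * 7 4 - - 6 3 - 9 - -

Post-order on an expression tree gives postfix notation: for each operator, emit left operand, right operand, then the operator.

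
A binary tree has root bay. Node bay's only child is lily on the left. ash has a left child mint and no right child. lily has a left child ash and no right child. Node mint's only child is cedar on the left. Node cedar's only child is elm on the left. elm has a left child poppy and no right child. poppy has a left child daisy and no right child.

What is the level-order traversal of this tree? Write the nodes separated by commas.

Level-order visits nodes level by level from the root, left to right within each level.
Level 0: bay
Level 1: lily
Level 2: ash
Level 3: mint
Level 4: cedar
Level 5: elm
Level 6: poppy
Level 7: daisy

bay, lily, ash, mint, cedar, elm, poppy, daisy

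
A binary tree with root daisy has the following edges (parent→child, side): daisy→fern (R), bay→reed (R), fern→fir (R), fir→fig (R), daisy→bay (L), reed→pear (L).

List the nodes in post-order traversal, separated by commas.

Post-order visits the left subtree, then the right subtree, then the node.
At daisy: go left to bay.
  At bay: no left child.
  At bay: go right to reed.
    At reed: go left to pear.
      pear is a leaf — visit pear.
    At reed: no right child.
    Visit reed.
  Visit bay.
At daisy: go right to fern.
  At fern: no left child.
  At fern: go right to fir.
    At fir: no left child.
    At fir: go right to fig.
      fig is a leaf — visit fig.
    Visit fir.
  Visit fern.
Visit daisy.

pear, reed, bay, fig, fir, fern, daisy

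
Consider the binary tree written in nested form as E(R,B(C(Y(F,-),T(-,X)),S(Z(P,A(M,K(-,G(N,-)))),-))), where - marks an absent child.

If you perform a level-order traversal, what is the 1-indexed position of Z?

8

Level-order visits nodes level by level from the root, left to right within each level.
Level 0: E
Level 1: R, B
Level 2: C, S
Level 3: Y, T, Z
Level 4: F, X, P, A
Level 5: M, K
Level 6: G
Level 7: N
Full level-order sequence: E, R, B, C, S, Y, T, Z, F, X, P, A, M, K, G, N.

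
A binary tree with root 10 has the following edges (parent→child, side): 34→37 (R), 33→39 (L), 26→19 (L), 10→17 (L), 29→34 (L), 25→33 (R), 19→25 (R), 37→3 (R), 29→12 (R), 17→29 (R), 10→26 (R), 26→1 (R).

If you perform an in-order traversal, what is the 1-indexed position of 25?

9

In-order visits the left subtree, then the node, then the right subtree.
At 10: go left to 17.
  At 17: no left child.
  Visit 17.
  At 17: go right to 29.
    At 29: go left to 34.
      At 34: no left child.
      Visit 34.
      At 34: go right to 37.
        At 37: no left child.
        Visit 37.
        At 37: go right to 3.
          3 is a leaf — visit 3.
    Visit 29.
    At 29: go right to 12.
      12 is a leaf — visit 12.
Visit 10.
At 10: go right to 26.
  At 26: go left to 19.
    At 19: no left child.
    Visit 19.
    At 19: go right to 25.
      At 25: no left child.
      Visit 25.
      At 25: go right to 33.
        At 33: go left to 39.
          39 is a leaf — visit 39.
        Visit 33.
        At 33: no right child.
  Visit 26.
  At 26: go right to 1.
    1 is a leaf — visit 1.
Full in-order sequence: 17, 34, 37, 3, 29, 12, 10, 19, 25, 39, 33, 26, 1.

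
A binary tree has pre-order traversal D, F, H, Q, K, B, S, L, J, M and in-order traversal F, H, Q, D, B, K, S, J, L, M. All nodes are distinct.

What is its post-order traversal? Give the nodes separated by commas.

The first element of pre-order is the root; it splits in-order into left and right subtrees.
Root D: left subtree has 3 nodes {F, H, Q}, right has 6 {B, K, S, J, L, M}.
  Root F: left subtree has 0 nodes { }, right has 2 {H, Q}.
    Root H: left subtree has 0 nodes { }, right has 1 {Q}.
  Root K: left subtree has 1 node {B}, right has 4 {S, J, L, M}.
    Root S: left subtree has 0 nodes { }, right has 3 {J, L, M}.
      Root L: left subtree has 1 node {J}, right has 1 {M}.

Q, H, F, B, J, M, L, S, K, D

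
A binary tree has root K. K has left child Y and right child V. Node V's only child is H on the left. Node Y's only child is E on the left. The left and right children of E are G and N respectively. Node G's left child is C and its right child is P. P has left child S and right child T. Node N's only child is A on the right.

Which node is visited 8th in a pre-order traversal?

Pre-order visits the node, then its left subtree, then its right subtree.
Visit K.
At K: go left to Y.
  Visit Y.
  At Y: go left to E.
    Visit E.
    At E: go left to G.
      Visit G.
      At G: go left to C.
        C is a leaf — visit C.
      At G: go right to P.
        Visit P.
        At P: go left to S.
          S is a leaf — visit S.
        At P: go right to T.
          T is a leaf — visit T.
    At E: go right to N.
      Visit N.
      At N: no left child.
      At N: go right to A.
        A is a leaf — visit A.
  At Y: no right child.
At K: go right to V.
  Visit V.
  At V: go left to H.
    H is a leaf — visit H.
  At V: no right child.
Full pre-order sequence: K, Y, E, G, C, P, S, T, N, A, V, H.

T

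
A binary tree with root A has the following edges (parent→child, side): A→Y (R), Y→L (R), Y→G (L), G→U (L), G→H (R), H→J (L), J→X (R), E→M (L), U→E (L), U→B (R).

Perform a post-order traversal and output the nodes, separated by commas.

Post-order visits the left subtree, then the right subtree, then the node.
At A: no left child.
At A: go right to Y.
  At Y: go left to G.
    At G: go left to U.
      At U: go left to E.
        At E: go left to M.
          M is a leaf — visit M.
        At E: no right child.
        Visit E.
      At U: go right to B.
        B is a leaf — visit B.
      Visit U.
    At G: go right to H.
      At H: go left to J.
        At J: no left child.
        At J: go right to X.
          X is a leaf — visit X.
        Visit J.
      At H: no right child.
      Visit H.
    Visit G.
  At Y: go right to L.
    L is a leaf — visit L.
  Visit Y.
Visit A.

M, E, B, U, X, J, H, G, L, Y, A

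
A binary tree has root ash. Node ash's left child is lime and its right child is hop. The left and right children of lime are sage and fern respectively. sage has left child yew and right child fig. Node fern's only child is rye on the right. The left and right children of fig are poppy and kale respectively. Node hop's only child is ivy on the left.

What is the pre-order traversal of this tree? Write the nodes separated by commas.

ash, lime, sage, yew, fig, poppy, kale, fern, rye, hop, ivy

Pre-order visits the node, then its left subtree, then its right subtree.
Visit ash.
At ash: go left to lime.
  Visit lime.
  At lime: go left to sage.
    Visit sage.
    At sage: go left to yew.
      yew is a leaf — visit yew.
    At sage: go right to fig.
      Visit fig.
      At fig: go left to poppy.
        poppy is a leaf — visit poppy.
      At fig: go right to kale.
        kale is a leaf — visit kale.
  At lime: go right to fern.
    Visit fern.
    At fern: no left child.
    At fern: go right to rye.
      rye is a leaf — visit rye.
At ash: go right to hop.
  Visit hop.
  At hop: go left to ivy.
    ivy is a leaf — visit ivy.
  At hop: no right child.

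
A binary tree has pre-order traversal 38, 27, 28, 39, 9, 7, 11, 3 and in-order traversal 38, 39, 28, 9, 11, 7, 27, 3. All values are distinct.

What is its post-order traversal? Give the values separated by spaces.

The first element of pre-order is the root; it splits in-order into left and right subtrees.
Root 38: left subtree has 0 nodes { }, right has 7 {39, 28, 9, 11, 7, 27, 3}.
  Root 27: left subtree has 5 nodes {39, 28, 9, 11, 7}, right has 1 {3}.
    Root 28: left subtree has 1 node {39}, right has 3 {9, 11, 7}.
      Root 9: left subtree has 0 nodes { }, right has 2 {11, 7}.
        Root 7: left subtree has 1 node {11}, right has 0 { }.

39 11 7 9 28 3 27 38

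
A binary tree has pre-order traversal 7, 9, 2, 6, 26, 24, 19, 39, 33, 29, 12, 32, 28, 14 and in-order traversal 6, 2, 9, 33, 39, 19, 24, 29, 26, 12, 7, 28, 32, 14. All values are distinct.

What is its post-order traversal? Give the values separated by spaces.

The first element of pre-order is the root; it splits in-order into left and right subtrees.
Root 7: left subtree has 10 nodes {6, 2, 9, 33, 39, 19, 24, 29, 26, 12}, right has 3 {28, 32, 14}.
  Root 9: left subtree has 2 nodes {6, 2}, right has 7 {33, 39, 19, 24, 29, 26, 12}.
    Root 2: left subtree has 1 node {6}, right has 0 { }.
    Root 26: left subtree has 5 nodes {33, 39, 19, 24, 29}, right has 1 {12}.
      Root 24: left subtree has 3 nodes {33, 39, 19}, right has 1 {29}.
        Root 19: left subtree has 2 nodes {33, 39}, right has 0 { }.
          Root 39: left subtree has 1 node {33}, right has 0 { }.
  Root 32: left subtree has 1 node {28}, right has 1 {14}.

6 2 33 39 19 29 24 12 26 9 28 14 32 7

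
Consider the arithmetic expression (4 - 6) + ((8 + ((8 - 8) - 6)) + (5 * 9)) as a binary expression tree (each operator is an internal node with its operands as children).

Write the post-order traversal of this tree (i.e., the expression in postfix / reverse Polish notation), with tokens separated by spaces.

4 6 - 8 8 8 - 6 - + 5 9 * + +

Post-order on an expression tree gives postfix notation: for each operator, emit left operand, right operand, then the operator.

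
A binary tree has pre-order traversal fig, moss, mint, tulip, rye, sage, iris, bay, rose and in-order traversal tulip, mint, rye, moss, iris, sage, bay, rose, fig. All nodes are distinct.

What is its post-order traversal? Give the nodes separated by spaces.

tulip rye mint iris rose bay sage moss fig

The first element of pre-order is the root; it splits in-order into left and right subtrees.
Root fig: left subtree has 8 nodes {tulip, mint, rye, moss, iris, sage, bay, rose}, right has 0 { }.
  Root moss: left subtree has 3 nodes {tulip, mint, rye}, right has 4 {iris, sage, bay, rose}.
    Root mint: left subtree has 1 node {tulip}, right has 1 {rye}.
    Root sage: left subtree has 1 node {iris}, right has 2 {bay, rose}.
      Root bay: left subtree has 0 nodes { }, right has 1 {rose}.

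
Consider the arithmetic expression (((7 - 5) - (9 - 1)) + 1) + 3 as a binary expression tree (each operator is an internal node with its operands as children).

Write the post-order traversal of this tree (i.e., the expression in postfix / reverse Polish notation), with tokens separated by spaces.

Post-order on an expression tree gives postfix notation: for each operator, emit left operand, right operand, then the operator.

7 5 - 9 1 - - 1 + 3 +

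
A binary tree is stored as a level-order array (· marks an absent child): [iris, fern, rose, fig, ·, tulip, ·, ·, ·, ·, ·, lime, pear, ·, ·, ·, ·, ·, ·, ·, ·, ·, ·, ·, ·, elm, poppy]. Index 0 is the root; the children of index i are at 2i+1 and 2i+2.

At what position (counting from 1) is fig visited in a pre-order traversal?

3

Pre-order visits the node, then its left subtree, then its right subtree.
Visit iris.
At iris: go left to fern.
  Visit fern.
  At fern: go left to fig.
    fig is a leaf — visit fig.
  At fern: no right child.
At iris: go right to rose.
  Visit rose.
  At rose: go left to tulip.
    Visit tulip.
    At tulip: go left to lime.
      lime is a leaf — visit lime.
    At tulip: go right to pear.
      Visit pear.
      At pear: go left to elm.
        elm is a leaf — visit elm.
      At pear: go right to poppy.
        poppy is a leaf — visit poppy.
  At rose: no right child.
Full pre-order sequence: iris, fern, fig, rose, tulip, lime, pear, elm, poppy.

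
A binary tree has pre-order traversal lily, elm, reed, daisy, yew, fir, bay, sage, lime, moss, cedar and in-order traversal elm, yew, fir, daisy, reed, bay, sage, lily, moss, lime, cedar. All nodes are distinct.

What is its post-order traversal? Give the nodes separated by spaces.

The first element of pre-order is the root; it splits in-order into left and right subtrees.
Root lily: left subtree has 7 nodes {elm, yew, fir, daisy, reed, bay, sage}, right has 3 {moss, lime, cedar}.
  Root elm: left subtree has 0 nodes { }, right has 6 {yew, fir, daisy, reed, bay, sage}.
    Root reed: left subtree has 3 nodes {yew, fir, daisy}, right has 2 {bay, sage}.
      Root daisy: left subtree has 2 nodes {yew, fir}, right has 0 { }.
        Root yew: left subtree has 0 nodes { }, right has 1 {fir}.
      Root bay: left subtree has 0 nodes { }, right has 1 {sage}.
  Root lime: left subtree has 1 node {moss}, right has 1 {cedar}.

fir yew daisy sage bay reed elm moss cedar lime lily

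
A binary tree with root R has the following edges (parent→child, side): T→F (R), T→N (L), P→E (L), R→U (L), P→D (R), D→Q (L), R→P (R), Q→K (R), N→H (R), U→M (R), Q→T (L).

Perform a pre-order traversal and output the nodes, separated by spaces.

R U M P E D Q T N H F K

Pre-order visits the node, then its left subtree, then its right subtree.
Visit R.
At R: go left to U.
  Visit U.
  At U: no left child.
  At U: go right to M.
    M is a leaf — visit M.
At R: go right to P.
  Visit P.
  At P: go left to E.
    E is a leaf — visit E.
  At P: go right to D.
    Visit D.
    At D: go left to Q.
      Visit Q.
      At Q: go left to T.
        Visit T.
        At T: go left to N.
          Visit N.
          At N: no left child.
          At N: go right to H.
            H is a leaf — visit H.
        At T: go right to F.
          F is a leaf — visit F.
      At Q: go right to K.
        K is a leaf — visit K.
    At D: no right child.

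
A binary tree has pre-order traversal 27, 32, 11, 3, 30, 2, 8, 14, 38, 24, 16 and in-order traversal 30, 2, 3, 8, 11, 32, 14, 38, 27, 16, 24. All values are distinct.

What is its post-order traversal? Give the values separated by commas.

The first element of pre-order is the root; it splits in-order into left and right subtrees.
Root 27: left subtree has 8 nodes {30, 2, 3, 8, 11, 32, 14, 38}, right has 2 {16, 24}.
  Root 32: left subtree has 5 nodes {30, 2, 3, 8, 11}, right has 2 {14, 38}.
    Root 11: left subtree has 4 nodes {30, 2, 3, 8}, right has 0 { }.
      Root 3: left subtree has 2 nodes {30, 2}, right has 1 {8}.
        Root 30: left subtree has 0 nodes { }, right has 1 {2}.
    Root 14: left subtree has 0 nodes { }, right has 1 {38}.
  Root 24: left subtree has 1 node {16}, right has 0 { }.

2, 30, 8, 3, 11, 38, 14, 32, 16, 24, 27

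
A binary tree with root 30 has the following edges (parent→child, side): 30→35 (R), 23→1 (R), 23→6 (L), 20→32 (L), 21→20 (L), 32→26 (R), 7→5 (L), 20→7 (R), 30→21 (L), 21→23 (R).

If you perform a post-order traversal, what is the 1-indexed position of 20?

Post-order visits the left subtree, then the right subtree, then the node.
At 30: go left to 21.
  At 21: go left to 20.
    At 20: go left to 32.
      At 32: no left child.
      At 32: go right to 26.
        26 is a leaf — visit 26.
      Visit 32.
    At 20: go right to 7.
      At 7: go left to 5.
        5 is a leaf — visit 5.
      At 7: no right child.
      Visit 7.
    Visit 20.
  At 21: go right to 23.
    At 23: go left to 6.
      6 is a leaf — visit 6.
    At 23: go right to 1.
      1 is a leaf — visit 1.
    Visit 23.
  Visit 21.
At 30: go right to 35.
  35 is a leaf — visit 35.
Visit 30.
Full post-order sequence: 26, 32, 5, 7, 20, 6, 1, 23, 21, 35, 30.

5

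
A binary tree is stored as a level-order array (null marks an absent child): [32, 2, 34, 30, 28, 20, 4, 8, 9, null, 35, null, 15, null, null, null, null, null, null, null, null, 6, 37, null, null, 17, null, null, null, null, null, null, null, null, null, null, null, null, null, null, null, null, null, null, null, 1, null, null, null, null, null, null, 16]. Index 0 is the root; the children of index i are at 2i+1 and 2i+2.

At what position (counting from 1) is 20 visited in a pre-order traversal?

Pre-order visits the node, then its left subtree, then its right subtree.
Visit 32.
At 32: go left to 2.
  Visit 2.
  At 2: go left to 30.
    Visit 30.
    At 30: go left to 8.
      8 is a leaf — visit 8.
    At 30: go right to 9.
      9 is a leaf — visit 9.
  At 2: go right to 28.
    Visit 28.
    At 28: no left child.
    At 28: go right to 35.
      Visit 35.
      At 35: go left to 6.
        6 is a leaf — visit 6.
      At 35: go right to 37.
        Visit 37.
        At 37: go left to 1.
          1 is a leaf — visit 1.
        At 37: no right child.
At 32: go right to 34.
  Visit 34.
  At 34: go left to 20.
    Visit 20.
    At 20: no left child.
    At 20: go right to 15.
      Visit 15.
      At 15: go left to 17.
        Visit 17.
        At 17: no left child.
        At 17: go right to 16.
          16 is a leaf — visit 16.
      At 15: no right child.
  At 34: go right to 4.
    4 is a leaf — visit 4.
Full pre-order sequence: 32, 2, 30, 8, 9, 28, 35, 6, 37, 1, 34, 20, 15, 17, 16, 4.

12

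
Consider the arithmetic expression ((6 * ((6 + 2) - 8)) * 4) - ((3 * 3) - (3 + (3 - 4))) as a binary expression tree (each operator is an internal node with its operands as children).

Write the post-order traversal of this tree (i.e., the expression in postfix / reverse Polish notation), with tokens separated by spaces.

Post-order on an expression tree gives postfix notation: for each operator, emit left operand, right operand, then the operator.

6 6 2 + 8 - * 4 * 3 3 * 3 3 4 - + - -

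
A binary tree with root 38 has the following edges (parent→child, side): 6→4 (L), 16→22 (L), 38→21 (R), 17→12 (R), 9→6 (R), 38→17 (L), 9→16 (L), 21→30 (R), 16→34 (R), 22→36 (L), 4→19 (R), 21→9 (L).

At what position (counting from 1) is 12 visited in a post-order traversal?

Post-order visits the left subtree, then the right subtree, then the node.
At 38: go left to 17.
  At 17: no left child.
  At 17: go right to 12.
    12 is a leaf — visit 12.
  Visit 17.
At 38: go right to 21.
  At 21: go left to 9.
    At 9: go left to 16.
      At 16: go left to 22.
        At 22: go left to 36.
          36 is a leaf — visit 36.
        At 22: no right child.
        Visit 22.
      At 16: go right to 34.
        34 is a leaf — visit 34.
      Visit 16.
    At 9: go right to 6.
      At 6: go left to 4.
        At 4: no left child.
        At 4: go right to 19.
          19 is a leaf — visit 19.
        Visit 4.
      At 6: no right child.
      Visit 6.
    Visit 9.
  At 21: go right to 30.
    30 is a leaf — visit 30.
  Visit 21.
Visit 38.
Full post-order sequence: 12, 17, 36, 22, 34, 16, 19, 4, 6, 9, 30, 21, 38.

1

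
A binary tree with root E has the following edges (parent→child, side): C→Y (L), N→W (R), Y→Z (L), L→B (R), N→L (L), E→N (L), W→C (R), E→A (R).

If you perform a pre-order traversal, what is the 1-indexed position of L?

3

Pre-order visits the node, then its left subtree, then its right subtree.
Visit E.
At E: go left to N.
  Visit N.
  At N: go left to L.
    Visit L.
    At L: no left child.
    At L: go right to B.
      B is a leaf — visit B.
  At N: go right to W.
    Visit W.
    At W: no left child.
    At W: go right to C.
      Visit C.
      At C: go left to Y.
        Visit Y.
        At Y: go left to Z.
          Z is a leaf — visit Z.
        At Y: no right child.
      At C: no right child.
At E: go right to A.
  A is a leaf — visit A.
Full pre-order sequence: E, N, L, B, W, C, Y, Z, A.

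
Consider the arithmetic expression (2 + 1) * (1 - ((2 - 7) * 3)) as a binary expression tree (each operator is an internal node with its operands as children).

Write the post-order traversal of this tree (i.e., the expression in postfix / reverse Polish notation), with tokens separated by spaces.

2 1 + 1 2 7 - 3 * - *

Post-order on an expression tree gives postfix notation: for each operator, emit left operand, right operand, then the operator.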